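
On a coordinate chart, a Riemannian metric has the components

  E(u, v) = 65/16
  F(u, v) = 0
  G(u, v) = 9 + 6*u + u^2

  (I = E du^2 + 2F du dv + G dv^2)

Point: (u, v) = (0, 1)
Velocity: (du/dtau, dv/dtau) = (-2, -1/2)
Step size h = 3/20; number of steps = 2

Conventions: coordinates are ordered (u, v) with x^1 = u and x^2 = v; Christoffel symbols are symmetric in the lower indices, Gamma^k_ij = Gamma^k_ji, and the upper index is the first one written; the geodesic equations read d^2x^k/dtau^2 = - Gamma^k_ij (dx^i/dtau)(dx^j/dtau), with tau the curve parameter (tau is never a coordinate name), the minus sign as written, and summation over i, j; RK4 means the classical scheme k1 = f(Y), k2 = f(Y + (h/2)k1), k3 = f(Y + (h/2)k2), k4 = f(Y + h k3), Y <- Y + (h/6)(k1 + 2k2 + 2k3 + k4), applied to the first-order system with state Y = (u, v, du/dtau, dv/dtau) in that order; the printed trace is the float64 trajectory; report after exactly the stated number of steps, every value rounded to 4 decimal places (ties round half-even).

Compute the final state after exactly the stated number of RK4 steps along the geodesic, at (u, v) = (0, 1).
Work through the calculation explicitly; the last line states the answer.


f(Y) = (du/dtau, dv/dtau, -Gamma^u_ij Y'^i Y'^j, -Gamma^v_ij Y'^i Y'^j) with the Gammas evaluated at the stage position; h = 0.150000; intermediate values shown to 6 dp
step 0: u = 0.0000, v = 1.0000, du/dtau = -2.0000, dv/dtau = -0.5000
step 1:
  k1: at (u, v) = (0.000000, 1.000000), (du/dtau, dv/dtau) = (-2.000000, -0.500000); Gamma_uuu = 0.000000, Gamma_uuv = 0.000000, Gamma_uvv = -0.738462, Gamma_vuu = 0.000000, Gamma_vuv = 0.333333, Gamma_vvv = 0.000000; k1 = (-2.000000, -0.500000, 0.184615, -0.666667)
  k2: at (u, v) = (-0.150000, 0.962500), (du/dtau, dv/dtau) = (-1.986154, -0.550000); Gamma_uuu = 0.000000, Gamma_uuv = 0.000000, Gamma_uvv = -0.701538, Gamma_vuu = 0.000000, Gamma_vuv = 0.350877, Gamma_vvv = 0.000000; k2 = (-1.986154, -0.550000, 0.212215, -0.766586)
  k3: at (u, v) = (-0.148962, 0.958750), (du/dtau, dv/dtau) = (-1.984084, -0.557494); Gamma_uuu = 0.000000, Gamma_uuv = 0.000000, Gamma_uvv = -0.701794, Gamma_vuu = 0.000000, Gamma_vuv = 0.350749, Gamma_vvv = 0.000000; k3 = (-1.984084, -0.557494, 0.218117, -0.775938)
  k4: at (u, v) = (-0.297613, 0.916376), (du/dtau, dv/dtau) = (-1.967282, -0.616391); Gamma_uuu = 0.000000, Gamma_uuv = 0.000000, Gamma_uvv = -0.665203, Gamma_vuu = 0.000000, Gamma_vuv = 0.370043, Gamma_vvv = 0.000000; k4 = (-1.967282, -0.616391, 0.252736, -0.897440)
  Y <- Y + (h/6)(k1 + 2k2 + 2k3 + k4): u = -0.2977, v = 0.9167, du/dtau = -1.9675, dv/dtau = -0.6162
step 2:
  k1: at (u, v) = (-0.297694, 0.916716), (du/dtau, dv/dtau) = (-1.967550, -0.616229); Gamma_uuu = 0.000000, Gamma_uuv = 0.000000, Gamma_uvv = -0.665183, Gamma_vuu = 0.000000, Gamma_vuv = 0.370054, Gamma_vvv = 0.000000; k1 = (-1.967550, -0.616229, 0.252595, -0.897353)
  k2: at (u, v) = (-0.445260, 0.870498), (du/dtau, dv/dtau) = (-1.948605, -0.683530); Gamma_uuu = 0.000000, Gamma_uuv = 0.000000, Gamma_uvv = -0.628859, Gamma_vuu = 0.000000, Gamma_vuv = 0.391429, Gamma_vvv = 0.000000; k2 = (-1.948605, -0.683530, 0.293812, -1.042713)
  k3: at (u, v) = (-0.443839, 0.865451), (du/dtau, dv/dtau) = (-1.945514, -0.694432); Gamma_uuu = 0.000000, Gamma_uuv = 0.000000, Gamma_uvv = -0.629209, Gamma_vuu = 0.000000, Gamma_vuv = 0.391212, Gamma_vvv = 0.000000; k3 = (-1.945514, -0.694432, 0.303427, -1.057076)
  k4: at (u, v) = (-0.589521, 0.812551), (du/dtau, dv/dtau) = (-1.922035, -0.774790); Gamma_uuu = 0.000000, Gamma_uuv = 0.000000, Gamma_uvv = -0.593349, Gamma_vuu = 0.000000, Gamma_vuv = 0.414855, Gamma_vvv = 0.000000; k4 = (-1.922035, -0.774790, 0.356187, -1.235584)
  Y <- Y + (h/6)(k1 + 2k2 + 2k3 + k4): u = -0.5896, v = 0.8130, du/dtau = -1.9225, dv/dtau = -0.7745

Answer: u = -0.5896, v = 0.8130, du/dtau = -1.9225, dv/dtau = -0.7745


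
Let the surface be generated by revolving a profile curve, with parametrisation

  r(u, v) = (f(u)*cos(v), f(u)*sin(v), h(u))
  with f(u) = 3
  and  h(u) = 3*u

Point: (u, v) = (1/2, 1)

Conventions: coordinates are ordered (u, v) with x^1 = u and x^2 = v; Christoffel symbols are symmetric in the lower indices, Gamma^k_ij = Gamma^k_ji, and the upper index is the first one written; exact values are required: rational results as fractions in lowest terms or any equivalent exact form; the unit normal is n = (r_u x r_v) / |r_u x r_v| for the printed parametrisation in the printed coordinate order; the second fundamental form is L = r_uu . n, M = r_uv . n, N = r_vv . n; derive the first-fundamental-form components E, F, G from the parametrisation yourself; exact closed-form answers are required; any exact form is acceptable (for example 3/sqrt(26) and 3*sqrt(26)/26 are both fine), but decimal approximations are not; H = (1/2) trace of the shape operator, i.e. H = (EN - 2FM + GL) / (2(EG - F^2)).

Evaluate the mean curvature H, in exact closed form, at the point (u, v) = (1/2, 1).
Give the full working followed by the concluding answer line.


f = 3, f' = 0, f'' = 0, h' = 3, h'' = 0
E = 9, F = 0, G = 9; answer radicand W^2 = 9
unnormalised second-form numerators: l = 0, m = 0, n = 9; L = l/sqrt(9), and similarly M = m/sqrt(W^2), N = n/sqrt(W^2)
H = (E*n - 2*F*m + G*l) / (2*(EG - F^2)*sqrt(W^2)); E*n - 2*F*m + G*l = 81, EG - F^2 = 81, so H = (1/2)/sqrt(9)

Answer: H = 1/6


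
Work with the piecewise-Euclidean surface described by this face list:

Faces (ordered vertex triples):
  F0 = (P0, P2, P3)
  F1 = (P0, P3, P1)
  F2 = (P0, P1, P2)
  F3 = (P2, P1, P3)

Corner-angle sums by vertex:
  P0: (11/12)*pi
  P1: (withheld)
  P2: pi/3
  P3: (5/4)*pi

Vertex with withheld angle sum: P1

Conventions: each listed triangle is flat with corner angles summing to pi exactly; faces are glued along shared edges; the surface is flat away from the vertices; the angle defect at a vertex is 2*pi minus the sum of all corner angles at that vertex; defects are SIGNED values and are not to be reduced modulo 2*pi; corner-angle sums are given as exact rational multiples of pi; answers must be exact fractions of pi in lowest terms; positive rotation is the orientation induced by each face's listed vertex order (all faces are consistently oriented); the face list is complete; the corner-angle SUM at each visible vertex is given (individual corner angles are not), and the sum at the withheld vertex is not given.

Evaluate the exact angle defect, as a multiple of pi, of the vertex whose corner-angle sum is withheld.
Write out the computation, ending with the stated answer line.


V = 4, E = 6, F = 4; chi = V - E + F = 2
Gauss-Bonnet: total defect = 2*pi*chi = 4*pi; visible defects sum to (7/2)*pi

Answer: defect(P1) = pi/2


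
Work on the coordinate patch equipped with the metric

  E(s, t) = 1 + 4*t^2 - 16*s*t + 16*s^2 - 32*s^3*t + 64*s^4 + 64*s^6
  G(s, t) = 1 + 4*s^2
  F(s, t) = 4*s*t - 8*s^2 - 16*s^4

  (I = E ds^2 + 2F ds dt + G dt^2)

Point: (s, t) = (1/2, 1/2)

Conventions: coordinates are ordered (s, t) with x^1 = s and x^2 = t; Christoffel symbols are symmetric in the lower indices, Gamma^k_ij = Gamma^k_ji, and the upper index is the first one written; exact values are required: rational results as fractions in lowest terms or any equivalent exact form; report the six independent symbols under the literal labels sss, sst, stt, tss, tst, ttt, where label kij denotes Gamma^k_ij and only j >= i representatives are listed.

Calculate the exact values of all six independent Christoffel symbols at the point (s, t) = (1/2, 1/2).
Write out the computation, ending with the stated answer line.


E = 5, F = -2, G = 2 at the point
E_s = 40, E_t = -8, F_s = -14, F_t = 2, G_s = 4, G_t = 0
EG - F^2 = 6;  g^inv = (1/6) * [[2, 2], [2, 5]]
first-kind symbols [ij,l] = (1/2)(d_i g_jl + d_j g_il - d_l g_ij): [ss,s] = E_s/2 = 20, [ss,t] = F_s - E_t/2 = -10, [st,s] = E_t/2 = -4, [st,t] = G_s/2 = 2, [tt,s] = F_t - G_s/2 = 0, [tt,t] = G_t/2 = 0
Gamma^s_ij = (G*[ij,s] - F*[ij,t])/(EG - F^2), Gamma^t_ij = (E*[ij,t] - F*[ij,s])/(EG - F^2)

Answer: Gamma_sss = 10/3, Gamma_sst = -2/3, Gamma_stt = 0, Gamma_tss = -5/3, Gamma_tst = 1/3, Gamma_ttt = 0


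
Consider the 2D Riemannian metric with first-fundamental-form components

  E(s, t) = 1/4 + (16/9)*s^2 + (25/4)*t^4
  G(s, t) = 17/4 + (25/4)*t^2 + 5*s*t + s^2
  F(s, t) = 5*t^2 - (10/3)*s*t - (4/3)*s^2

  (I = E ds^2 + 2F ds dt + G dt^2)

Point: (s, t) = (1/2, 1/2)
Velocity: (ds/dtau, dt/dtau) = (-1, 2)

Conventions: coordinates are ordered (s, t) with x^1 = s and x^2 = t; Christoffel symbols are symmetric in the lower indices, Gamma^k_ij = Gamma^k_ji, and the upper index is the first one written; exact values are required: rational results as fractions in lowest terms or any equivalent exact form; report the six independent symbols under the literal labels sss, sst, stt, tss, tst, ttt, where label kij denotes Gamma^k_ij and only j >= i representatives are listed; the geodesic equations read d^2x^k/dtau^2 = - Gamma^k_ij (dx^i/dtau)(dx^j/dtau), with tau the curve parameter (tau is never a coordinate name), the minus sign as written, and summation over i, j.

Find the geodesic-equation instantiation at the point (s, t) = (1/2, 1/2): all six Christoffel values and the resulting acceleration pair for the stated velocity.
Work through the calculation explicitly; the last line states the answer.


E = 625/576, F = 1/12, G = 117/16 at the point
E_s = 16/9, E_t = 25/8, F_s = -3, F_t = 10/3, G_s = 7/2, G_t = 35/4
EG - F^2 = 73061/9216;  g^inv = (9216/73061) * [[117/16, -1/12], [-1/12, 625/576]]
first-kind symbols [ij,l] = (1/2)(d_i g_jl + d_j g_il - d_l g_ij): [ss,s] = E_s/2 = 8/9, [ss,t] = F_s - E_t/2 = -73/16, [st,s] = E_t/2 = 25/16, [st,t] = G_s/2 = 7/4, [tt,s] = F_t - G_s/2 = 19/12, [tt,t] = G_t/2 = 35/8
Gamma^s_ij = (G*[ij,s] - F*[ij,t])/(EG - F^2), Gamma^t_ij = (E*[ij,t] - F*[ij,s])/(EG - F^2)
Gamma_sss = 63408/73061, Gamma_sst = 103956/73061, Gamma_stt = 103344/73061, Gamma_tss = -138923/219183, Gamma_tst = 16300/73061, Gamma_ttt = 42534/73061
d^2s/dtau^2 = -(Gamma_sss*(-1)^2 + 2*Gamma_sst*(-1)*(2) + Gamma_stt*(2)^2) = -60960/73061
d^2t/dtau^2 = -(Gamma_tss*(-1)^2 + 2*Gamma_tst*(-1)*(2) + Gamma_ttt*(2)^2) = -175885/219183

Answer: Gamma_sss = 63408/73061, Gamma_sst = 103956/73061, Gamma_stt = 103344/73061, Gamma_tss = -138923/219183, Gamma_tst = 16300/73061, Gamma_ttt = 42534/73061; accelerations (d^2s/dtau^2, d^2t/dtau^2) = (-60960/73061, -175885/219183)


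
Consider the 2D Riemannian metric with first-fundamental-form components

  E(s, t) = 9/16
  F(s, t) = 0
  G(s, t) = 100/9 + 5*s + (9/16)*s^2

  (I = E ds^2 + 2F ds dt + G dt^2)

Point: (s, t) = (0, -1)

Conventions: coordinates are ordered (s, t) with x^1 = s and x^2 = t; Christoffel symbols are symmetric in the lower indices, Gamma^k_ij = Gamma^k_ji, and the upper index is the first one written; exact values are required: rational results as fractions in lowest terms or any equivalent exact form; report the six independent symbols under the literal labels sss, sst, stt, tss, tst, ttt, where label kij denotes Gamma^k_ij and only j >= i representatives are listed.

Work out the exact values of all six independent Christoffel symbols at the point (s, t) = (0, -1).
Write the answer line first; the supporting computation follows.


Answer: Gamma_sss = 0, Gamma_sst = 0, Gamma_stt = -40/9, Gamma_tss = 0, Gamma_tst = 9/40, Gamma_ttt = 0

E = 9/16, F = 0, G = 100/9 at the point
E_s = 0, E_t = 0, F_s = 0, F_t = 0, G_s = 5, G_t = 0
EG - F^2 = 25/4;  g^inv = (4/25) * [[100/9, 0], [0, 9/16]]
first-kind symbols [ij,l] = (1/2)(d_i g_jl + d_j g_il - d_l g_ij): [ss,s] = E_s/2 = 0, [ss,t] = F_s - E_t/2 = 0, [st,s] = E_t/2 = 0, [st,t] = G_s/2 = 5/2, [tt,s] = F_t - G_s/2 = -5/2, [tt,t] = G_t/2 = 0
Gamma^s_ij = (G*[ij,s] - F*[ij,t])/(EG - F^2), Gamma^t_ij = (E*[ij,t] - F*[ij,s])/(EG - F^2)


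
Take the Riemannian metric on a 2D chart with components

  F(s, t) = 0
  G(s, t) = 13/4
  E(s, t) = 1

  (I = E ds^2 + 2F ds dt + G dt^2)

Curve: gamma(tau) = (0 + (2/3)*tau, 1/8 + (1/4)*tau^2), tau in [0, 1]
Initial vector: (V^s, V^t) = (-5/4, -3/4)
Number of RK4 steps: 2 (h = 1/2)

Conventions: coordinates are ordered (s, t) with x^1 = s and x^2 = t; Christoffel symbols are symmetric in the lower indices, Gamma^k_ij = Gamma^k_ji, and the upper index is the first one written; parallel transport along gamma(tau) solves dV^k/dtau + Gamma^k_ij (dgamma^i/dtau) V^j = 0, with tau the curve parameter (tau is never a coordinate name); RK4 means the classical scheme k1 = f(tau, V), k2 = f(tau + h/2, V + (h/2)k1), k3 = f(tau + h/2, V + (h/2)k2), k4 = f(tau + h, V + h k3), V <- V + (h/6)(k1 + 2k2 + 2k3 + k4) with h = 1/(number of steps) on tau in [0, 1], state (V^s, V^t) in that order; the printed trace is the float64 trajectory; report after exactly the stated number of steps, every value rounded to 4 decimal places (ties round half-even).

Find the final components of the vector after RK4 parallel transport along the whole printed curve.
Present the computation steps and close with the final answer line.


gamma'(tau) = (2/3, (1/2)*tau); f(tau, V)^k = -Gamma^k_ij(gamma(tau)) gamma'^i(tau) V^j; h = 1/2; intermediate values shown to 6 dp
curve data and Christoffel symbols at the stage parameters:
  tau = 0.000000: gamma = (0.000000, 0.125000), gamma' = (0.666667, 0.000000); Gamma_sss = 0.000000, Gamma_sst = 0.000000, Gamma_stt = 0.000000, Gamma_tss = 0.000000, Gamma_tst = 0.000000, Gamma_ttt = 0.000000
  tau = 0.250000: gamma = (0.166667, 0.140625), gamma' = (0.666667, 0.125000); Gamma_sss = 0.000000, Gamma_sst = 0.000000, Gamma_stt = 0.000000, Gamma_tss = 0.000000, Gamma_tst = 0.000000, Gamma_ttt = 0.000000
  tau = 0.500000: gamma = (0.333333, 0.187500), gamma' = (0.666667, 0.250000); Gamma_sss = 0.000000, Gamma_sst = 0.000000, Gamma_stt = 0.000000, Gamma_tss = 0.000000, Gamma_tst = 0.000000, Gamma_ttt = 0.000000
  tau = 0.750000: gamma = (0.500000, 0.265625), gamma' = (0.666667, 0.375000); Gamma_sss = 0.000000, Gamma_sst = 0.000000, Gamma_stt = 0.000000, Gamma_tss = 0.000000, Gamma_tst = 0.000000, Gamma_ttt = 0.000000
  tau = 1.000000: gamma = (0.666667, 0.375000), gamma' = (0.666667, 0.500000); Gamma_sss = 0.000000, Gamma_sst = 0.000000, Gamma_stt = 0.000000, Gamma_tss = 0.000000, Gamma_tst = 0.000000, Gamma_ttt = 0.000000
step 0: V^s = -1.2500, V^t = -0.7500
step 1: k1 = (0.000000, 0.000000), k2 = (0.000000, 0.000000), k3 = (0.000000, 0.000000), k4 = (0.000000, 0.000000); V <- V + (h/6)(k1 + 2k2 + 2k3 + k4): V^s = -1.2500, V^t = -0.7500
step 2: k1 = (0.000000, 0.000000), k2 = (0.000000, 0.000000), k3 = (0.000000, 0.000000), k4 = (0.000000, 0.000000); V <- V + (h/6)(k1 + 2k2 + 2k3 + k4): V^s = -1.2500, V^t = -0.7500

Answer: V^s = -1.2500, V^t = -0.7500


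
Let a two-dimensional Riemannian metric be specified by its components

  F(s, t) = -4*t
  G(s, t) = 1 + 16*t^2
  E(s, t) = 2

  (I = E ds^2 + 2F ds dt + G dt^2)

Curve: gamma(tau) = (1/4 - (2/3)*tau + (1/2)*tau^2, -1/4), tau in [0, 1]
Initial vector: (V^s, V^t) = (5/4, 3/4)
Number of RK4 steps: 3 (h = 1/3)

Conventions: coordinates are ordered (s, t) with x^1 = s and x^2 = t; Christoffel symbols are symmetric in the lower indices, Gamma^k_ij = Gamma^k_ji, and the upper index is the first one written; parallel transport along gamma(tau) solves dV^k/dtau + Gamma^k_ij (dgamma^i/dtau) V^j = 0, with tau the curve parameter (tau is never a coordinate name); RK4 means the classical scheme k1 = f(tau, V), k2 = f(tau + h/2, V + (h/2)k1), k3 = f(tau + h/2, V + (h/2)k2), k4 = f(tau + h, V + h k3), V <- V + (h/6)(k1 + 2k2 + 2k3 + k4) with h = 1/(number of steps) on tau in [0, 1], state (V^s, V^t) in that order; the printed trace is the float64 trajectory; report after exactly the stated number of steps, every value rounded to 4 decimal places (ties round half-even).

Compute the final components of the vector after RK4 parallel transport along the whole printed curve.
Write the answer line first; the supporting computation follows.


Answer: V^s = 1.2500, V^t = 0.7500

gamma'(tau) = (-2/3 + tau, 0); f(tau, V)^k = -Gamma^k_ij(gamma(tau)) gamma'^i(tau) V^j; h = 1/3; intermediate values shown to 6 dp
curve data and Christoffel symbols at the stage parameters:
  tau = 0.000000: gamma = (0.250000, -0.250000), gamma' = (-0.666667, 0.000000); Gamma_sss = 0.000000, Gamma_sst = 0.000000, Gamma_stt = -1.333333, Gamma_tss = 0.000000, Gamma_tst = 0.000000, Gamma_ttt = -1.333333
  tau = 0.166667: gamma = (0.152778, -0.250000), gamma' = (-0.500000, 0.000000); Gamma_sss = 0.000000, Gamma_sst = 0.000000, Gamma_stt = -1.333333, Gamma_tss = 0.000000, Gamma_tst = 0.000000, Gamma_ttt = -1.333333
  tau = 0.333333: gamma = (0.083333, -0.250000), gamma' = (-0.333333, 0.000000); Gamma_sss = 0.000000, Gamma_sst = 0.000000, Gamma_stt = -1.333333, Gamma_tss = 0.000000, Gamma_tst = 0.000000, Gamma_ttt = -1.333333
  tau = 0.500000: gamma = (0.041667, -0.250000), gamma' = (-0.166667, 0.000000); Gamma_sss = 0.000000, Gamma_sst = 0.000000, Gamma_stt = -1.333333, Gamma_tss = 0.000000, Gamma_tst = 0.000000, Gamma_ttt = -1.333333
  tau = 0.666667: gamma = (0.027778, -0.250000), gamma' = (0.000000, 0.000000); Gamma_sss = 0.000000, Gamma_sst = 0.000000, Gamma_stt = -1.333333, Gamma_tss = 0.000000, Gamma_tst = 0.000000, Gamma_ttt = -1.333333
  tau = 0.833333: gamma = (0.041667, -0.250000), gamma' = (0.166667, 0.000000); Gamma_sss = 0.000000, Gamma_sst = 0.000000, Gamma_stt = -1.333333, Gamma_tss = 0.000000, Gamma_tst = 0.000000, Gamma_ttt = -1.333333
  tau = 1.000000: gamma = (0.083333, -0.250000), gamma' = (0.333333, 0.000000); Gamma_sss = 0.000000, Gamma_sst = 0.000000, Gamma_stt = -1.333333, Gamma_tss = 0.000000, Gamma_tst = 0.000000, Gamma_ttt = -1.333333
step 0: V^s = 1.2500, V^t = 0.7500
step 1: k1 = (0.000000, 0.000000), k2 = (0.000000, 0.000000), k3 = (0.000000, 0.000000), k4 = (0.000000, 0.000000); V <- V + (h/6)(k1 + 2k2 + 2k3 + k4): V^s = 1.2500, V^t = 0.7500
step 2: k1 = (0.000000, 0.000000), k2 = (0.000000, 0.000000), k3 = (0.000000, 0.000000), k4 = (0.000000, 0.000000); V <- V + (h/6)(k1 + 2k2 + 2k3 + k4): V^s = 1.2500, V^t = 0.7500
step 3: k1 = (0.000000, 0.000000), k2 = (0.000000, 0.000000), k3 = (0.000000, 0.000000), k4 = (0.000000, 0.000000); V <- V + (h/6)(k1 + 2k2 + 2k3 + k4): V^s = 1.2500, V^t = 0.7500


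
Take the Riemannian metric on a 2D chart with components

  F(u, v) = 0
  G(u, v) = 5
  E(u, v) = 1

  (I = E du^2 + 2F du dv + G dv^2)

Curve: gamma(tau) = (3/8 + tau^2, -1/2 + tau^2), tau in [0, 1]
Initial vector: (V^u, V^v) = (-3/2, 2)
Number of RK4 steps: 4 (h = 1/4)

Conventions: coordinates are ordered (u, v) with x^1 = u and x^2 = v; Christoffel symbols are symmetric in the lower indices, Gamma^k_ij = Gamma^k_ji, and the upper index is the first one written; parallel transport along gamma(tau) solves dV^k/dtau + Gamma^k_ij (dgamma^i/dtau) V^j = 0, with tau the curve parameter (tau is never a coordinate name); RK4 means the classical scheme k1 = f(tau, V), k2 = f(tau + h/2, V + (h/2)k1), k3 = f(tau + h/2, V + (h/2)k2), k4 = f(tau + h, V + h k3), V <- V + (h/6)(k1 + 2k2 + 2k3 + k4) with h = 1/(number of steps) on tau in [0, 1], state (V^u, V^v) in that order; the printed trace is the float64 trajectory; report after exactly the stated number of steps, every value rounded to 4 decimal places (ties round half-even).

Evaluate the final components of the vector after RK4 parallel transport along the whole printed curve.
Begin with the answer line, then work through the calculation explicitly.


Answer: V^u = -1.5000, V^v = 2.0000

gamma'(tau) = (2*tau, 2*tau); f(tau, V)^k = -Gamma^k_ij(gamma(tau)) gamma'^i(tau) V^j; h = 1/4; intermediate values shown to 6 dp
curve data and Christoffel symbols at the stage parameters:
  tau = 0.000000: gamma = (0.375000, -0.500000), gamma' = (0.000000, 0.000000); Gamma_uuu = 0.000000, Gamma_uuv = 0.000000, Gamma_uvv = 0.000000, Gamma_vuu = 0.000000, Gamma_vuv = 0.000000, Gamma_vvv = 0.000000
  tau = 0.125000: gamma = (0.390625, -0.484375), gamma' = (0.250000, 0.250000); Gamma_uuu = 0.000000, Gamma_uuv = 0.000000, Gamma_uvv = 0.000000, Gamma_vuu = 0.000000, Gamma_vuv = 0.000000, Gamma_vvv = 0.000000
  tau = 0.250000: gamma = (0.437500, -0.437500), gamma' = (0.500000, 0.500000); Gamma_uuu = 0.000000, Gamma_uuv = 0.000000, Gamma_uvv = 0.000000, Gamma_vuu = 0.000000, Gamma_vuv = 0.000000, Gamma_vvv = 0.000000
  tau = 0.375000: gamma = (0.515625, -0.359375), gamma' = (0.750000, 0.750000); Gamma_uuu = 0.000000, Gamma_uuv = 0.000000, Gamma_uvv = 0.000000, Gamma_vuu = 0.000000, Gamma_vuv = 0.000000, Gamma_vvv = 0.000000
  tau = 0.500000: gamma = (0.625000, -0.250000), gamma' = (1.000000, 1.000000); Gamma_uuu = 0.000000, Gamma_uuv = 0.000000, Gamma_uvv = 0.000000, Gamma_vuu = 0.000000, Gamma_vuv = 0.000000, Gamma_vvv = 0.000000
  tau = 0.625000: gamma = (0.765625, -0.109375), gamma' = (1.250000, 1.250000); Gamma_uuu = 0.000000, Gamma_uuv = 0.000000, Gamma_uvv = 0.000000, Gamma_vuu = 0.000000, Gamma_vuv = 0.000000, Gamma_vvv = 0.000000
  tau = 0.750000: gamma = (0.937500, 0.062500), gamma' = (1.500000, 1.500000); Gamma_uuu = 0.000000, Gamma_uuv = 0.000000, Gamma_uvv = 0.000000, Gamma_vuu = 0.000000, Gamma_vuv = 0.000000, Gamma_vvv = 0.000000
  tau = 0.875000: gamma = (1.140625, 0.265625), gamma' = (1.750000, 1.750000); Gamma_uuu = 0.000000, Gamma_uuv = 0.000000, Gamma_uvv = 0.000000, Gamma_vuu = 0.000000, Gamma_vuv = 0.000000, Gamma_vvv = 0.000000
  tau = 1.000000: gamma = (1.375000, 0.500000), gamma' = (2.000000, 2.000000); Gamma_uuu = 0.000000, Gamma_uuv = 0.000000, Gamma_uvv = 0.000000, Gamma_vuu = 0.000000, Gamma_vuv = 0.000000, Gamma_vvv = 0.000000
step 0: V^u = -1.5000, V^v = 2.0000
step 1: k1 = (0.000000, 0.000000), k2 = (0.000000, 0.000000), k3 = (0.000000, 0.000000), k4 = (0.000000, 0.000000); V <- V + (h/6)(k1 + 2k2 + 2k3 + k4): V^u = -1.5000, V^v = 2.0000
step 2: k1 = (0.000000, 0.000000), k2 = (0.000000, 0.000000), k3 = (0.000000, 0.000000), k4 = (0.000000, 0.000000); V <- V + (h/6)(k1 + 2k2 + 2k3 + k4): V^u = -1.5000, V^v = 2.0000
step 3: k1 = (0.000000, 0.000000), k2 = (0.000000, 0.000000), k3 = (0.000000, 0.000000), k4 = (0.000000, 0.000000); V <- V + (h/6)(k1 + 2k2 + 2k3 + k4): V^u = -1.5000, V^v = 2.0000
step 4: k1 = (0.000000, 0.000000), k2 = (0.000000, 0.000000), k3 = (0.000000, 0.000000), k4 = (0.000000, 0.000000); V <- V + (h/6)(k1 + 2k2 + 2k3 + k4): V^u = -1.5000, V^v = 2.0000


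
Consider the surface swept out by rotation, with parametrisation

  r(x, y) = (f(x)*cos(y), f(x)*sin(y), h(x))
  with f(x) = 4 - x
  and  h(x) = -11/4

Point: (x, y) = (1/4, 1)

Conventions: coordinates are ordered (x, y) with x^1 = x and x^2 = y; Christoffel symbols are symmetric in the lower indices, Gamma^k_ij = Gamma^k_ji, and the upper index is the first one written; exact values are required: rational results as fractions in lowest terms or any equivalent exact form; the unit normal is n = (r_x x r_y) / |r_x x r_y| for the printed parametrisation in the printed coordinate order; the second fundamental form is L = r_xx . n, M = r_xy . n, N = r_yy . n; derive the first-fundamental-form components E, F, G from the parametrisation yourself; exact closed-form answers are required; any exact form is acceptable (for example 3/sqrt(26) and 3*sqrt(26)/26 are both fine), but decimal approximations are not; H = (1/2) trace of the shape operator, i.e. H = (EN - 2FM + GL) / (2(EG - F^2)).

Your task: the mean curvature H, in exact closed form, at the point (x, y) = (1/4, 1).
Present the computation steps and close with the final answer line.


f = 15/4, f' = -1, f'' = 0, h' = 0, h'' = 0
E = 1, F = 0, G = 225/16; answer radicand W^2 = 1
unnormalised second-form numerators: l = 0, m = 0, n = 0; L = l/sqrt(1), and similarly M = m/sqrt(W^2), N = n/sqrt(W^2)
H = (E*n - 2*F*m + G*l) / (2*(EG - F^2)*sqrt(W^2)); E*n - 2*F*m + G*l = 0, EG - F^2 = 225/16, so H = (0)/sqrt(1)

Answer: H = 0


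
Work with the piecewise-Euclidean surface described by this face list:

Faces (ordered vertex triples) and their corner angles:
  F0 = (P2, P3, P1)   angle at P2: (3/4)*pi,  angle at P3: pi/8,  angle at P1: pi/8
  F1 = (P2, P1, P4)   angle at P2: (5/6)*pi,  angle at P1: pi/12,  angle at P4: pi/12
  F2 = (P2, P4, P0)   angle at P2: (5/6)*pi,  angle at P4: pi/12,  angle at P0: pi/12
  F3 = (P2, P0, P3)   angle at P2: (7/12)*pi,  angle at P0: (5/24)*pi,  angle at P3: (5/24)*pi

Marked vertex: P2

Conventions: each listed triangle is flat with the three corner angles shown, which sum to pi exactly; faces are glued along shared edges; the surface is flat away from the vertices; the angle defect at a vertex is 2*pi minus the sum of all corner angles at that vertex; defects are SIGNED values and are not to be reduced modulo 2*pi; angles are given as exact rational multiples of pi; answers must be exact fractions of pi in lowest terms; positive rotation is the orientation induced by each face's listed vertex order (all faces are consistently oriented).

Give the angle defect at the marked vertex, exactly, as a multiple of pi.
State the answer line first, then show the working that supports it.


Answer: defect(P2) = -pi

Sum of corner angles at P2: 3*pi
defect = 2*pi - 3*pi


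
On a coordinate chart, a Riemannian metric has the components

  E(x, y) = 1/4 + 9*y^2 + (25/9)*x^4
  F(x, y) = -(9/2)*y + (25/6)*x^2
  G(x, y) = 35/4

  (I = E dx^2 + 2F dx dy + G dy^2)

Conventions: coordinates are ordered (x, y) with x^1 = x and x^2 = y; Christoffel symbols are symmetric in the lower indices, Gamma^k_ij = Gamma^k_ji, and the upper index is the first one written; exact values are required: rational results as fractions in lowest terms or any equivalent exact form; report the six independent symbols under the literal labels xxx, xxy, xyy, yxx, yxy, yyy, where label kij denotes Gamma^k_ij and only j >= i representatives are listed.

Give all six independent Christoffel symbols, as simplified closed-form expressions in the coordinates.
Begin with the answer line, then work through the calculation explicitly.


Answer: Gamma_xxx = (2000*x^3 + 5400*x^2*y + 5400*x*y - 5832*y^2)/(1000*x^4 + 5400*x^2*y + 8424*y^2 + 315), Gamma_xxy = 11340*y/(1000*x^4 + 5400*x^2*y + 8424*y^2 + 315), Gamma_xyy = -5670/(1000*x^4 + 5400*x^2*y + 8424*y^2 + 315), Gamma_yxx = (-3600*x^4*y + 3600*x^3*y + 10800*x*y^2 + 300*x - 11664*y^3 - 324*y)/(1000*x^4 + 5400*x^2*y + 8424*y^2 + 315), Gamma_yxy = (-5400*x^2*y + 5832*y^2)/(1000*x^4 + 5400*x^2*y + 8424*y^2 + 315), Gamma_yyy = (2700*x^2 - 2916*y)/(1000*x^4 + 5400*x^2*y + 8424*y^2 + 315)

E = 1/4 + 9*y^2 + (25/9)*x^4; F = -(9/2)*y + (25/6)*x^2; G = 35/4
Gamma^k_ij = (1/2) g^{kl} (d_i g_jl + d_j g_il - d_l g_ij), with g^inv = (1/(EG-F^2)) [[G, -F], [-F, E]]
first partials: E_x = (100/9)*x^3, E_y = 18*y, F_x = (25/3)*x, F_y = -9/2, G_x = 0, G_y = 0
D = EG - F^2 = 35/16 + (117/2)*y^2 + (75/2)*x^2*y + (125/18)*x^4
expanded: Gamma^x_xx = (G E_x - 2F F_x + F E_y)/(2D), Gamma^x_xy = (G E_y - F G_x)/(2D), Gamma^x_yy = (2G F_y - G G_x - F G_y)/(2D), Gamma^y_xx = (2E F_x - E E_y - F E_x)/(2D), Gamma^y_xy = (E G_x - F E_y)/(2D), Gamma^y_yy = (E G_y - 2F F_y + F G_x)/(2D); substitute and cancel common factors


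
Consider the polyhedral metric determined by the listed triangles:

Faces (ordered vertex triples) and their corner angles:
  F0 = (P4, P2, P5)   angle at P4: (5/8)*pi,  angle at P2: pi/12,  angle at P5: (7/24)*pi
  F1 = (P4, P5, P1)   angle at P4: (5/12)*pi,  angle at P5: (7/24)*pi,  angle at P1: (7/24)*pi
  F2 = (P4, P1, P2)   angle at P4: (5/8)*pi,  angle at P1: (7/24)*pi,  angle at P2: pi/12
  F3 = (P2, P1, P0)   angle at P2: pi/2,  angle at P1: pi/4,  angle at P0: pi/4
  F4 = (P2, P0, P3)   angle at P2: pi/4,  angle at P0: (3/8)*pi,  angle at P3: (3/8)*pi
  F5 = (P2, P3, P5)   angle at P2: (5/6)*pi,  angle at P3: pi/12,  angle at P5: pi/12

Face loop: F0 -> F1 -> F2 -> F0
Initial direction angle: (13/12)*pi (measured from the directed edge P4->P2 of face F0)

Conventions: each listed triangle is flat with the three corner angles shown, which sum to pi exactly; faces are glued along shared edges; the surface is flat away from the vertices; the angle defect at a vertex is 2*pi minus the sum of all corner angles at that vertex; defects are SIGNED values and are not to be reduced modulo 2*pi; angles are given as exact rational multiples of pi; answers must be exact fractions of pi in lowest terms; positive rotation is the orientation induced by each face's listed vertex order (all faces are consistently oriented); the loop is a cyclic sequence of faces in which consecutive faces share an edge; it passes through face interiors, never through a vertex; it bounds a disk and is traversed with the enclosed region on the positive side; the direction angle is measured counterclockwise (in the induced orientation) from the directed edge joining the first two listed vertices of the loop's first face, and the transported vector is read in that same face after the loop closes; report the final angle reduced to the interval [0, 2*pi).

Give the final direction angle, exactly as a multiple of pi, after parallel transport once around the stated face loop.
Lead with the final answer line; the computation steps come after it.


Answer: final direction angle = (17/12)*pi

enclosed vertex P4: corner angles sum to (5/3)*pi, defect = 2*pi - (5/3)*pi = pi/3
transport around the loop rotates by the sum of enclosed defects; add to the initial angle mod 2*pi
final angle = (13/12)*pi + pi/3 = (17/12)*pi (mod 2*pi)


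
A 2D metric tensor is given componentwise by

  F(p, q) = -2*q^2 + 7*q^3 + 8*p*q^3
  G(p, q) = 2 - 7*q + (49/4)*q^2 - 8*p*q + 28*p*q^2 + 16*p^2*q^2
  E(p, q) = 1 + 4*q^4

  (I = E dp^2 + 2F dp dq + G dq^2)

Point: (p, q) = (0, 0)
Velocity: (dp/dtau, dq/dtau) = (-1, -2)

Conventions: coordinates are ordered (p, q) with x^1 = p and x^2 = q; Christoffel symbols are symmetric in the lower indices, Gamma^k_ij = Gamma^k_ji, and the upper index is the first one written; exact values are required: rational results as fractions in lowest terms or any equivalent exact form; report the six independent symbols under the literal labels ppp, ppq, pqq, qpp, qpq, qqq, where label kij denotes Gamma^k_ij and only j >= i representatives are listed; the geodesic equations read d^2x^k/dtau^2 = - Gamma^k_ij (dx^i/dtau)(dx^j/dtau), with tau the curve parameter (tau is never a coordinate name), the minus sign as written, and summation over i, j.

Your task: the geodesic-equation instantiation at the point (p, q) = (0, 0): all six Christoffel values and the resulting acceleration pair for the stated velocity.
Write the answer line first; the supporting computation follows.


Answer: Gamma_ppp = 0, Gamma_ppq = 0, Gamma_pqq = 0, Gamma_qpp = 0, Gamma_qpq = 0, Gamma_qqq = -7/4; accelerations (d^2p/dtau^2, d^2q/dtau^2) = (0, 7)

E = 1, F = 0, G = 2 at the point
E_p = 0, E_q = 0, F_p = 0, F_q = 0, G_p = 0, G_q = -7
EG - F^2 = 2;  g^inv = (1/2) * [[2, 0], [0, 1]]
first-kind symbols [ij,l] = (1/2)(d_i g_jl + d_j g_il - d_l g_ij): [pp,p] = E_p/2 = 0, [pp,q] = F_p - E_q/2 = 0, [pq,p] = E_q/2 = 0, [pq,q] = G_p/2 = 0, [qq,p] = F_q - G_p/2 = 0, [qq,q] = G_q/2 = -7/2
Gamma^p_ij = (G*[ij,p] - F*[ij,q])/(EG - F^2), Gamma^q_ij = (E*[ij,q] - F*[ij,p])/(EG - F^2)
Gamma_ppp = 0, Gamma_ppq = 0, Gamma_pqq = 0, Gamma_qpp = 0, Gamma_qpq = 0, Gamma_qqq = -7/4
d^2p/dtau^2 = -(Gamma_ppp*(-1)^2 + 2*Gamma_ppq*(-1)*(-2) + Gamma_pqq*(-2)^2) = 0
d^2q/dtau^2 = -(Gamma_qpp*(-1)^2 + 2*Gamma_qpq*(-1)*(-2) + Gamma_qqq*(-2)^2) = 7


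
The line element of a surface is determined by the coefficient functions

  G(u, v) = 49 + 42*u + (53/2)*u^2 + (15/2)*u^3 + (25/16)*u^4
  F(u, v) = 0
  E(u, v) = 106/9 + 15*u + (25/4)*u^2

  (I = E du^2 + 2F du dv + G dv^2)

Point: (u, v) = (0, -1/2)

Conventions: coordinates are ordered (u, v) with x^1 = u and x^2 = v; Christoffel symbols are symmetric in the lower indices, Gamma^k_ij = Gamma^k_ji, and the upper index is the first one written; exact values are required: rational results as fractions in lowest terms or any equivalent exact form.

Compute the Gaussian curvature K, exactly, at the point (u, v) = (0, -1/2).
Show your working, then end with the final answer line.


E = 106/9, F = 0, G = 49, EG - F^2 = 5194/9 at the point
E_u = 15, E_v = 0, F_u = 0, F_v = 0, G_u = 42, G_v = 0
E_vv = 0, F_uv = 0, G_uu = 53
Evaluate Brioschi's two determinant matrices M1, M2 and divide by (EG - F^2)^2.
M1 = [[-E_vv/2 + F_uv - G_uu/2, E_u/2, F_u - E_v/2], [F_v - G_u/2, E, F], [G_v/2, F, G]] = [[-53/2, 15/2, 0], [-21, 106/9, 0], [0, 0, 49]]; det M1 = -136367/18
M2 = [[0, E_v/2, G_u/2], [E_v/2, E, F], [G_u/2, F, G]] = [[0, 0, 21], [0, 106/9, 0], [21, 0, 49]]; det M2 = -5194
det M1 - det M2 = -42875/18; K = -42875/18 / (5194/9)^2 = -1125/157304

Answer: K = -1125/157304


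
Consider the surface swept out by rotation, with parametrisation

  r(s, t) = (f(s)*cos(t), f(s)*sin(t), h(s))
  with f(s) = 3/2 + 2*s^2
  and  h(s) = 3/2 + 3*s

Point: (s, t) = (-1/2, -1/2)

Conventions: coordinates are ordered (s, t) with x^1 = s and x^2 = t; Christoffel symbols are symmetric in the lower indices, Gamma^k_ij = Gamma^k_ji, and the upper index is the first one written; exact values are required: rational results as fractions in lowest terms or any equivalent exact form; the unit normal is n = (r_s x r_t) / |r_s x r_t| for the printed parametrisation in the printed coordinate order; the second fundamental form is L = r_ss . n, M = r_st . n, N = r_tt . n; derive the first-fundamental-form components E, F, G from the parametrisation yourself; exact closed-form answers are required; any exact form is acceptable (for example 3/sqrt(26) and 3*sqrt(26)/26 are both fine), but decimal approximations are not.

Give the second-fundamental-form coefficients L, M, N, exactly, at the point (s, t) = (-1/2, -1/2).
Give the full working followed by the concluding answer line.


f = 2, f' = -2, f'' = 4, h' = 3, h'' = 0
E = 13, F = 0, G = 4; answer radicand W^2 = 13
unnormalised second-form numerators: l = -12, m = 0, n = 6; L = l/sqrt(13), and similarly M = m/sqrt(W^2), N = n/sqrt(W^2)

Answer: L = -12*sqrt(13)/13, M = 0, N = 6*sqrt(13)/13


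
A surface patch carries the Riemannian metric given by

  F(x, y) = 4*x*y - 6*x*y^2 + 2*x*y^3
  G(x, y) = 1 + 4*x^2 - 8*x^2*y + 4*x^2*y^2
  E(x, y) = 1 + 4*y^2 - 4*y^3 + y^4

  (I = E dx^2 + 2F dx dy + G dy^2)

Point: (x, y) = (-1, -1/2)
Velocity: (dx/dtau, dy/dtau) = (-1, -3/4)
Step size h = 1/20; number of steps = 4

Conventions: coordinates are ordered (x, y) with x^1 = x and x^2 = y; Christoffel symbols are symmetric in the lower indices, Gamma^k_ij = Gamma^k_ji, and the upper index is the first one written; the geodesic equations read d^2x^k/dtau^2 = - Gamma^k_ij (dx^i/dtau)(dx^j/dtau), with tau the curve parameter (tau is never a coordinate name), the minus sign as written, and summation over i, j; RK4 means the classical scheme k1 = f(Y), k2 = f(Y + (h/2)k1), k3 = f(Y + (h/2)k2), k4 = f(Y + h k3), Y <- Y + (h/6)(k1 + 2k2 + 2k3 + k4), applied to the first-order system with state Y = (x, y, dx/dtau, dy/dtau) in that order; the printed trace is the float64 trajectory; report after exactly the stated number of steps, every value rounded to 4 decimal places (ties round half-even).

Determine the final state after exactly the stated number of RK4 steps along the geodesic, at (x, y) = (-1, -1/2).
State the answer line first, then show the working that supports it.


Answer: x = -1.1900, y = -0.6263, dx/dtau = -0.9089, dy/dtau = -0.5345

f(Y) = (dx/dtau, dy/dtau, -Gamma^x_ij Y'^i Y'^j, -Gamma^y_ij Y'^i Y'^j) with the Gammas evaluated at the stage position; h = 0.050000; intermediate values shown to 6 dp
step 0: x = -1.0000, y = -0.5000, dx/dtau = -1.0000, dy/dtau = -0.7500
step 1:
  k1: at (x, y) = (-1.000000, -0.500000), (dx/dtau, dy/dtau) = (-1.000000, -0.750000); Gamma_xxx = 0.000000, Gamma_xxy = -0.324324, Gamma_xyy = -0.216216, Gamma_yxx = 0.000000, Gamma_yxy = -0.778378, Gamma_yyy = -0.518919; k1 = (-1.000000, -0.750000, 0.608108, 1.459459)
  k2: at (x, y) = (-1.025000, -0.518750), (dx/dtau, dy/dtau) = (-0.984797, -0.713514); Gamma_xxx = 0.000000, Gamma_xxy = -0.320047, Gamma_xyy = -0.215999, Gamma_yxx = 0.000000, Gamma_yxy = -0.762624, Gamma_yyy = -0.514692; k2 = (-0.984797, -0.713514, 0.559737, 1.333770)
  k3: at (x, y) = (-1.024620, -0.517838), (dx/dtau, dy/dtau) = (-0.986007, -0.716656); Gamma_xxx = 0.000000, Gamma_xxy = -0.319848, Gamma_xyy = -0.215914, Gamma_yxx = 0.000000, Gamma_yxy = -0.763028, Gamma_yyy = -0.515084; k3 = (-0.986007, -0.716656, 0.562920, 1.342898)
  k4: at (x, y) = (-1.049300, -0.535833), (dx/dtau, dy/dtau) = (-0.971854, -0.682855); Gamma_xxx = 0.000000, Gamma_xxy = -0.315363, Gamma_xyy = -0.215460, Gamma_yxx = 0.000000, Gamma_yxy = -0.748057, Gamma_yyy = -0.511082; k4 = (-0.971854, -0.682855, 0.519040, 1.231188)
  Y <- Y + (h/6)(k1 + 2k2 + 2k3 + k4): x = -1.0493, y = -0.5358, dx/dtau = -0.9719, dy/dtau = -0.6830
step 2:
  k1: at (x, y) = (-1.049279, -0.535777), (dx/dtau, dy/dtau) = (-0.971896, -0.682967); Gamma_xxx = 0.000000, Gamma_xxy = -0.315351, Gamma_xyy = -0.215455, Gamma_yxx = 0.000000, Gamma_yxy = -0.748081, Gamma_yyy = -0.511106; k1 = (-0.971896, -0.682967, 0.519141, 1.231514)
  k2: at (x, y) = (-1.073576, -0.552851), (dx/dtau, dy/dtau) = (-0.958918, -0.652179); Gamma_xxx = 0.000000, Gamma_xxy = -0.310672, Gamma_xyy = -0.214786, Gamma_yxx = 0.000000, Gamma_yxy = -0.733941, Gamma_yyy = -0.507416; k2 = (-0.958918, -0.652179, 0.479936, 1.133816)
  k3: at (x, y) = (-1.073252, -0.552081), (dx/dtau, dy/dtau) = (-0.959898, -0.654621); Gamma_xxx = 0.000000, Gamma_xxy = -0.310531, Gamma_xyy = -0.214729, Gamma_yxx = 0.000000, Gamma_yxy = -0.734266, Gamma_yyy = -0.507739; k3 = (-0.959898, -0.654621, 0.482274, 1.140361)
  k4: at (x, y) = (-1.097274, -0.568508), (dx/dtau, dy/dtau) = (-0.947782, -0.625949); Gamma_xxx = 0.000000, Gamma_xxy = -0.305774, Gamma_xyy = -0.213909, Gamma_yxx = 0.000000, Gamma_yxy = -0.720801, Gamma_yyy = -0.504247; k4 = (-0.947782, -0.625949, 0.446621, 1.052819)
  Y <- Y + (h/6)(k1 + 2k2 + 2k3 + k4): x = -1.0973, y = -0.5685, dx/dtau = -0.9478, dy/dtau = -0.6260
step 3:
  k1: at (x, y) = (-1.097256, -0.568464), (dx/dtau, dy/dtau) = (-0.947811, -0.626028); Gamma_xxx = 0.000000, Gamma_xxy = -0.305766, Gamma_xyy = -0.213906, Gamma_yxx = 0.000000, Gamma_yxy = -0.720818, Gamma_yyy = -0.504266; k1 = (-0.947811, -0.626028, 0.446689, 1.053031)
  k2: at (x, y) = (-1.120952, -0.584115), (dx/dtau, dy/dtau) = (-0.936644, -0.599702); Gamma_xxx = 0.000000, Gamma_xxy = -0.300937, Gamma_xyy = -0.212949, Gamma_yxx = 0.000000, Gamma_yxy = -0.708057, Gamma_yyy = -0.501036; k2 = (-0.936644, -0.599702, 0.414662, 0.975636)
  k3: at (x, y) = (-1.120673, -0.583457), (dx/dtau, dy/dtau) = (-0.937445, -0.601637); Gamma_xxx = 0.000000, Gamma_xxy = -0.300832, Gamma_xyy = -0.212910, Gamma_yxx = 0.000000, Gamma_yxy = -0.708320, Gamma_yyy = -0.501305; k3 = (-0.937445, -0.601637, 0.416406, 0.980443)
  k4: at (x, y) = (-1.144129, -0.598546), (dx/dtau, dy/dtau) = (-0.926991, -0.577006); Gamma_xxx = 0.000000, Gamma_xxy = -0.296001, Gamma_xyy = -0.211857, Gamma_yxx = 0.000000, Gamma_yxy = -0.696139, Gamma_yyy = -0.498248; k4 = (-0.926991, -0.577006, 0.387185, 0.910584)
  Y <- Y + (h/6)(k1 + 2k2 + 2k3 + k4): x = -1.1441, y = -0.5985, dx/dtau = -0.9270, dy/dtau = -0.5771
step 4:
  k1: at (x, y) = (-1.144115, -0.598512), (dx/dtau, dy/dtau) = (-0.927011, -0.577063); Gamma_xxx = 0.000000, Gamma_xxy = -0.295996, Gamma_xyy = -0.211855, Gamma_yxx = 0.000000, Gamma_yxy = -0.696152, Gamma_yyy = -0.498262; k1 = (-0.927011, -0.577063, 0.387231, 0.910726)
  k2: at (x, y) = (-1.167290, -0.612938), (dx/dtau, dy/dtau) = (-0.917330, -0.554295); Gamma_xxx = 0.000000, Gamma_xxy = -0.291163, Gamma_xyy = -0.210716, Gamma_yxx = 0.000000, Gamma_yxy = -0.684567, Gamma_yyy = -0.495424; k2 = (-0.917330, -0.554295, 0.360837, 0.848381)
  k3: at (x, y) = (-1.167048, -0.612369), (dx/dtau, dy/dtau) = (-0.917990, -0.555853); Gamma_xxx = 0.000000, Gamma_xxy = -0.291083, Gamma_xyy = -0.210689, Gamma_yxx = 0.000000, Gamma_yxy = -0.684782, Gamma_yyy = -0.495652; k3 = (-0.917990, -0.555853, 0.362158, 0.851988)
  k4: at (x, y) = (-1.190014, -0.626305), (dx/dtau, dy/dtau) = (-0.908903, -0.534464); Gamma_xxx = 0.000000, Gamma_xxy = -0.286293, Gamma_xyy = -0.209489, Gamma_yxx = 0.000000, Gamma_yxy = -0.673696, Gamma_yyy = -0.492963; k4 = (-0.908903, -0.534464, 0.337989, 0.795346)
  Y <- Y + (h/6)(k1 + 2k2 + 2k3 + k4): x = -1.1900, y = -0.6263, dx/dtau = -0.9089, dy/dtau = -0.5345


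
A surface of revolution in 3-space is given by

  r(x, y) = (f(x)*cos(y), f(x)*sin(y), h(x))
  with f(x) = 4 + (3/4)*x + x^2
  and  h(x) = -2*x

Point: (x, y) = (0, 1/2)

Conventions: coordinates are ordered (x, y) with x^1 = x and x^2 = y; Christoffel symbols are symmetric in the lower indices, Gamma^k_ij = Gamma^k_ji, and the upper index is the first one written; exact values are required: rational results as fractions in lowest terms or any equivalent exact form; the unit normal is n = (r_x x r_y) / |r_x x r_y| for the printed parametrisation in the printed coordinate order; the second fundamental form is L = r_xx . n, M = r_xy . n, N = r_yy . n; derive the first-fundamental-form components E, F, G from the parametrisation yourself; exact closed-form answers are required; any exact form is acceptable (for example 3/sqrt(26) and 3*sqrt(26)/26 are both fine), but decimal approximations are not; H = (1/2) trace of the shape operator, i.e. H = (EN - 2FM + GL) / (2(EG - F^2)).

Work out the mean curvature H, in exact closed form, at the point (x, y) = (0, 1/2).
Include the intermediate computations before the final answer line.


f = 4, f' = 3/4, f'' = 2, h' = -2, h'' = 0
E = 73/16, F = 0, G = 16; answer radicand W^2 = 73/16
unnormalised second-form numerators: l = 4, m = 0, n = -8; L = l/sqrt(73/16), and similarly M = m/sqrt(W^2), N = n/sqrt(W^2)
H = (E*n - 2*F*m + G*l) / (2*(EG - F^2)*sqrt(W^2)); E*n - 2*F*m + G*l = 55/2, EG - F^2 = 73, so H = (55/292)/sqrt(73/16)

Answer: H = 55*sqrt(73)/5329
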